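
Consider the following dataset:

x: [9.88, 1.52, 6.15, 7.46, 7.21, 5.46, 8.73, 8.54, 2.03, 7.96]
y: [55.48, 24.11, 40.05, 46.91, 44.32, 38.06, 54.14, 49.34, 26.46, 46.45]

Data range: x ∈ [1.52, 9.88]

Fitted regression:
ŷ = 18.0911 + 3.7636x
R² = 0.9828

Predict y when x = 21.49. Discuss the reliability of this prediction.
ŷ = 98.9709, but this is extrapolation (above the data range [1.52, 9.88]) and may be unreliable.

Prediction calculation:
ŷ = 18.0911 + 3.7636 × 21.49
ŷ = 98.9709

Reliability:
- Data range: x ∈ [1.52, 9.88]
- Prediction point: x = 21.49 is 11.61 units above the observed range → this is EXTRAPOLATION, not interpolation

Why that matters here:
- There are no observations near this x to validate the fitted line there
- The linear relationship may not hold outside the observed range

The R² = 0.9828 only validates the fit within [1.52, 9.88]; treat ŷ = 98.9709 with caution.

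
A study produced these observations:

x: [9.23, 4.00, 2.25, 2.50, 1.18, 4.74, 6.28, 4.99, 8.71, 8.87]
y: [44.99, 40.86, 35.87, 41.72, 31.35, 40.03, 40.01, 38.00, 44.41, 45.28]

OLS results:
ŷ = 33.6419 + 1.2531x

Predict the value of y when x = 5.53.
ŷ = 40.5715

To predict y for x = 5.53, substitute into the regression equation:

ŷ = 33.6419 + 1.2531 × 5.53
ŷ = 33.6419 + 6.9296
ŷ = 40.5715

This is the fitted mean response at that x — an individual observation would come with a wider prediction interval.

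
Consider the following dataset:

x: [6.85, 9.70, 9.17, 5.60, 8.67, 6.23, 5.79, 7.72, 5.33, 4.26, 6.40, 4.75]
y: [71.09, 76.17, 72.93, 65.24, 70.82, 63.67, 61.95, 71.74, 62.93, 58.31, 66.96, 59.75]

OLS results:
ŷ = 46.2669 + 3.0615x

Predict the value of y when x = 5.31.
ŷ = 62.5235

Plug x = 5.31 into the fitted line:

ŷ = 46.2669 + 3.0615 × 5.31
ŷ = 46.2669 + 16.2566
ŷ = 62.5235

This is the fitted mean response at that x — an individual observation would come with a wider prediction interval.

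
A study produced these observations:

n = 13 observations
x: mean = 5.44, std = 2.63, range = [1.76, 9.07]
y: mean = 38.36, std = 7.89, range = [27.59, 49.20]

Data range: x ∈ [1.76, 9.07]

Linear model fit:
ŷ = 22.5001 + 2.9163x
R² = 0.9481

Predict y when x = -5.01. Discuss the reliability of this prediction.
ŷ = 7.8894 (extrapolation — x = -5.01 lies outside [1.76, 9.07], so reliability is low).

Prediction calculation:
ŷ = 22.5001 + 2.9163 × (-5.01)
ŷ = 7.8894

Reliability:
- Data range: x ∈ [1.76, 9.07]
- Prediction point: x = -5.01 is 6.77 units below the observed range → this is EXTRAPOLATION, not interpolation

Why that matters here:
- The linear relationship may not hold outside the observed range
- Real relationships often flatten, saturate, or turn nonlinear at extremes

The R² = 0.9481 only validates the fit within [1.76, 9.07]; treat ŷ = 7.8894 with caution.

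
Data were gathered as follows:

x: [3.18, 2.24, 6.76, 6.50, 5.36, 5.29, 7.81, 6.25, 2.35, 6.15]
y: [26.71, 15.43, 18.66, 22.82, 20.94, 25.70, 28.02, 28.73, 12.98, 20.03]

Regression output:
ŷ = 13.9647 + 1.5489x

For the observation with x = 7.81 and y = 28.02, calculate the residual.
Residual = 1.9584

The residual is the difference between the actual value and the predicted value:

Residual = y - ŷ

Step 1: Calculate predicted value
ŷ = 13.9647 + 1.5489 × 7.81
ŷ = 26.0616

Step 2: Calculate residual
Residual = 28.02 - 26.0616
Residual = 1.9584

Interpretation: the model underestimates the actual value by 1.9584 at this point (positive residual → observation lies above the fitted line).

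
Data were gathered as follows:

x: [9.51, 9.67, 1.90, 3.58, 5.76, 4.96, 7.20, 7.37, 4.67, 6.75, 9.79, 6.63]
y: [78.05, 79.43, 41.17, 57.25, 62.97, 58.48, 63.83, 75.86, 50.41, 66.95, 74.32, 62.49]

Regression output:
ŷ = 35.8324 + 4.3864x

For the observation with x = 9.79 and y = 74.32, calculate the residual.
Residual = -4.4553

The residual is the difference between the actual value and the predicted value:

Residual = y - ŷ

Step 1: Calculate predicted value
ŷ = 35.8324 + 4.3864 × 9.79
ŷ = 78.7753

Step 2: Calculate residual
Residual = 74.32 - 78.7753
Residual = -4.4553

Sign check: y < ŷ, so the point is below the line and the fit overestimates here.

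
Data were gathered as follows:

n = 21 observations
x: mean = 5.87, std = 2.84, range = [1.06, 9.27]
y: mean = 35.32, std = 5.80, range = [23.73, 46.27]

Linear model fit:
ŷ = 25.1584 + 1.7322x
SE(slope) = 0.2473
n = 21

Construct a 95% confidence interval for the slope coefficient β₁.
The 95% CI for β₁ is (1.2146, 2.2498)

Confidence interval for the slope:

The 95% CI for β₁ is: β̂₁ ± t*(α/2, n-2) × SE(β̂₁)

Step 1: Find critical t-value
- Confidence level = 0.95
- Degrees of freedom = n - 2 = 21 - 2 = 19
- t*(α/2, 19) = 2.0930

Step 2: Calculate margin of error
Margin = 2.0930 × 0.2473 = 0.5176

Step 3: Construct interval
CI = 1.7322 ± 0.5176
CI = (1.2146, 2.2498)

Interpretation: each one-unit increase in x is associated with a change in mean y of between 1.2146 and 2.2498, with 95% confidence.
Since 0 is outside the interval, a two-sided test at α = 0.05 would reject H₀: β₁ = 0.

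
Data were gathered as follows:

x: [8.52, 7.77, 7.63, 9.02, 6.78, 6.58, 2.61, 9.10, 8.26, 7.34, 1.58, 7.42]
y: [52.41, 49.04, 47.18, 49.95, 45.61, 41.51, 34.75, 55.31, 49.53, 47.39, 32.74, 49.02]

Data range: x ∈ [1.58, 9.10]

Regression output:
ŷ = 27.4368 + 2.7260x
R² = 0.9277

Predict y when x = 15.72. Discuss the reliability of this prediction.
ŷ = 70.2895, but this is extrapolation (above the data range [1.58, 9.10]) and may be unreliable.

Prediction calculation:
ŷ = 27.4368 + 2.7260 × 15.72
ŷ = 70.2895

Reliability:
- Data range: x ∈ [1.58, 9.10]
- Prediction point: x = 15.72 is 6.62 units above the observed range → this is EXTRAPOLATION, not interpolation

Why that matters here:
- R² describes fit only over the sampled x values; it says nothing about behaviour beyond them
- Real relationships often flatten, saturate, or turn nonlinear at extremes
- There are no observations near this x to validate the fitted line there

The R² = 0.9277 only validates the fit within [1.58, 9.10]; treat ŷ = 70.2895 with caution.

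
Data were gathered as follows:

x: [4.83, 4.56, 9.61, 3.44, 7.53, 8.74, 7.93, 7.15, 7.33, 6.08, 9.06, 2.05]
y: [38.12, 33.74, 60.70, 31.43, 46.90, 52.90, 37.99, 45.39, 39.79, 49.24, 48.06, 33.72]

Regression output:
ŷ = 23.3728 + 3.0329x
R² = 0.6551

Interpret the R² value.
R² = 0.6551 means 65.51% of the variation in y is explained by the linear relationship with x. This indicates a moderate fit.

R² = 1 − SS_res/SS_tot compares the residual scatter to the total scatter of y about its mean.

Here R² = 0.6551:
- Explained: 65.51% of the variation in y
- Unexplained (residual): 100% − 65.51% = 34.49%
- Rule of thumb (below 0.3 weak; 0.3 to below 0.7 moderate; 0.7 and above strong) → moderate

Equivalently, for simple linear regression R² = r², so |r| = √0.6551 ≈ 0.8094.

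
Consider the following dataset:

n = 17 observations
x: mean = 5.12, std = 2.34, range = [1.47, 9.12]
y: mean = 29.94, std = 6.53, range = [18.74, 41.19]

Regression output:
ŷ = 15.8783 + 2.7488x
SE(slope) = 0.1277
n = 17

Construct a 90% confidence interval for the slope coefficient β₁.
The 90% CI for β₁ is (2.5249, 2.9727)

Confidence interval for the slope:

The 90% CI for β₁ is: β̂₁ ± t*(α/2, n-2) × SE(β̂₁)

Step 1: Find critical t-value
- Confidence level = 0.9
- Degrees of freedom = n - 2 = 17 - 2 = 15
- t*(α/2, 15) = 1.7531

Step 2: Calculate margin of error
Margin = 1.7531 × 0.1277 = 0.2239

Step 3: Construct interval
CI = 2.7488 ± 0.2239
CI = (2.5249, 2.9727)

Interpretation: intervals built this way capture the true β₁ in 90% of repeated samples; here the plausible range for the per-unit effect of x on y is 2.5249 to 2.9727.
The interval does not include 0, suggesting a significant linear relationship.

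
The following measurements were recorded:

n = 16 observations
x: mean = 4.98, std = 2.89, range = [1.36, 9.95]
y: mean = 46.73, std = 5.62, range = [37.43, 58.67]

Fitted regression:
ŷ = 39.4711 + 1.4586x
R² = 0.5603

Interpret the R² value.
About 56.03% of the variability in y is accounted for by the regression on x (R² = 0.5603) — a moderate linear fit.

R² (coefficient of determination) measures the proportion of variance in y explained by the regression model.

Here R² = 0.5603:
- Explained: 56.03% of the variation in y
- Unexplained (residual): 100% − 56.03% = 43.97%
- Rule of thumb (below 0.3 weak; 0.3 to below 0.7 moderate; 0.7 and above strong) → moderate

Equivalently, for simple linear regression R² = r², so |r| = √0.5603 ≈ 0.7485.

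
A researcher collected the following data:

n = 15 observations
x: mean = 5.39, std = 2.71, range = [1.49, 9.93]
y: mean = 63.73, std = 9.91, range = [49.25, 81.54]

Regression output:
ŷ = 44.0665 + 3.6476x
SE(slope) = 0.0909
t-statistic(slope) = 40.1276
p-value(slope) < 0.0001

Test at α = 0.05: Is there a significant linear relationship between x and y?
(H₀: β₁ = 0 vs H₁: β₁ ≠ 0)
Reject H₀: p-value < 0.0001 < α = 0.05. The linear relationship is significant at the 5% level.

Hypothesis test for the slope coefficient:

H₀: β₁ = 0 (no linear relationship)
H₁: β₁ ≠ 0 (linear relationship exists)

Test statistic: t = β̂₁ / SE(β̂₁) = 3.6476 / 0.0909 = 40.1276

The p-value (<0.0001) is the probability, under H₀, of a t-statistic at least as extreme as |t| = 40.1276 (two-sided, df = n − 2 = 13).

Decision rule: reject H₀ if p-value < α.
p-value < 0.0001 < α = 0.05 → reject H₀.

At α = 0.05 the data do provide convincing evidence of a nonzero slope.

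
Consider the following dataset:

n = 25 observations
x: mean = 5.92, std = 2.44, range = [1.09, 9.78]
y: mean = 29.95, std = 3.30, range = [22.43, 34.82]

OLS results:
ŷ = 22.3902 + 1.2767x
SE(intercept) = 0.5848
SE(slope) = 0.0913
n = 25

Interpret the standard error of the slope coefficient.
SE(slope) = 0.0913 measures the uncertainty in the estimated slope. The coefficient is estimated precisely (SE/|β̂₁| = 7.2%).

SE(β̂₁) = 0.0913 says: if we drew many samples of n = 25 from the same population and refit each time, the fitted slopes would scatter with a standard deviation of roughly 0.0913 around the true β₁.

Relative precision:
- SE / |β̂₁| = 0.0913 / 1.2767 = 7.2%
- Rule of thumb (under 20%: precise; 20% to under 50%: moderately precise; 50% or more: imprecise) → precise

Rough 95% range (±2 SE): 1.2767 ± 0.1826 → (1.0941, 1.4593).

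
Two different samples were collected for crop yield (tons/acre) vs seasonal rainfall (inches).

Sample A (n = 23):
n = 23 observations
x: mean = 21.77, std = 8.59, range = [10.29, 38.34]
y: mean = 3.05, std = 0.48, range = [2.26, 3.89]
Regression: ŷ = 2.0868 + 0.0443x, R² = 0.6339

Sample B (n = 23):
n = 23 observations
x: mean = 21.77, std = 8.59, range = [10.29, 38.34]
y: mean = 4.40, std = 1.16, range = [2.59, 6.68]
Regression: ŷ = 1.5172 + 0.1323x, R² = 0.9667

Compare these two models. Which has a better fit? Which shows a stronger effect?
Model B has the better fit (R² = 0.9667 vs 0.6339). Model B shows the stronger effect (|β₁| = 0.1323 vs 0.0443).

Model Comparison:

Goodness of fit (R²):
- Model A: R² = 0.6339 → 63.39% of variance in crop yield explained
- Model B: R² = 0.9667 → 96.67% of variance in crop yield explained
- 0.9667 > 0.6339 → Model B has the better fit

Which has the larger per-inch effect? (|β₁|)
- Model A: β₁ = 0.0443 → predicted crop yield rises 0.0443 tons/acre per additional inch of rainfall
- Model B: β₁ = 0.1323 → predicted crop yield rises 0.1323 tons/acre per additional inch of rainfall
- |0.0443| < |0.1323| → Model B shows the stronger marginal effect

Note: R² measures how tightly points cluster around the line; β₁ measures how steep the line is — they answer different questions.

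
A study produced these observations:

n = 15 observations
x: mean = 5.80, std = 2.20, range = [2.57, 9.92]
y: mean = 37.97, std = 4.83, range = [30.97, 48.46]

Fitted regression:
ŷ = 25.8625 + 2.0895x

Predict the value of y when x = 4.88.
ŷ = 36.0593

To predict y for x = 4.88, substitute into the regression equation:

ŷ = 25.8625 + 2.0895 × 4.88
ŷ = 25.8625 + 10.1968
ŷ = 36.0593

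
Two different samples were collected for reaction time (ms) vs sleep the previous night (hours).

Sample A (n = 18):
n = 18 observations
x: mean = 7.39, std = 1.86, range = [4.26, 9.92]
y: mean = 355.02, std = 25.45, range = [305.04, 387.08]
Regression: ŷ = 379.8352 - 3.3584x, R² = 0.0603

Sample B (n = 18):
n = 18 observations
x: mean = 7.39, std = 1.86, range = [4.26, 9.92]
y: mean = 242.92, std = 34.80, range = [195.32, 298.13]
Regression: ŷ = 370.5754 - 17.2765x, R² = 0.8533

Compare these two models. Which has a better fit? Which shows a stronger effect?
Model B has the better fit (R² = 0.8533 vs 0.0603). Model B shows the stronger effect (|β₁| = 17.2765 vs 3.3584).

Model Comparison:

Which explains more variance? (R²)
- Model A: R² = 0.0603 → 6.03% of variance in reaction time explained
- Model B: R² = 0.8533 → 85.33% of variance in reaction time explained
- 0.8533 > 0.0603 → Model B has the better fit

Which has the larger per-hour effect? (|β₁|)
- Model A: β₁ = -3.3584 → predicted reaction time falls 3.3584 ms per additional hour of sleep
- Model B: β₁ = -17.2765 → predicted reaction time falls 17.2765 ms per additional hour of sleep
- |-3.3584| < |-17.2765| → Model B shows the stronger marginal effect

Notes:
- A steeper slope doesn't make a better model if the scatter around the line is large.
- The two samples could reflect different populations, time periods, or measurement quality.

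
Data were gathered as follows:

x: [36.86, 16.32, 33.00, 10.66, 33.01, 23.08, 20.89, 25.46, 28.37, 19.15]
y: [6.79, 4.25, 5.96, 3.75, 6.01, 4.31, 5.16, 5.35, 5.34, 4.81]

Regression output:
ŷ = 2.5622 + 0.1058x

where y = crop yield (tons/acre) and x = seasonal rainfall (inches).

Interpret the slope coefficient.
On average, crop yield is about 0.1058 tons/acre higher for every extra inch of rainfall.

The slope coefficient β₁ = 0.1058 represents the marginal effect of rainfall on crop yield.

Interpretation:
- Rainfall up by 1 inch → predicted crop yield increases by 0.1058 tons/acre
- The effect is assumed constant over the observed range of x (linearity)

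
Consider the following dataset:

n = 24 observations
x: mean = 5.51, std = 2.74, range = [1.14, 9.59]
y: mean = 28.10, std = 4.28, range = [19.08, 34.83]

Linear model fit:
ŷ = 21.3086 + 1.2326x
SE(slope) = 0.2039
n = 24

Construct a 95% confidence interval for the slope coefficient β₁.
The 95% CI for β₁ is (0.8097, 1.6555)

Confidence interval for the slope:

The 95% CI for β₁ is: β̂₁ ± t*(α/2, n-2) × SE(β̂₁)

Step 1: Find critical t-value
- Confidence level = 0.95
- Degrees of freedom = n - 2 = 24 - 2 = 22
- t*(α/2, 22) = 2.0739

Step 2: Calculate margin of error
Margin = 2.0739 × 0.2039 = 0.4229

Step 3: Construct interval
CI = 1.2326 ± 0.4229
CI = (0.8097, 1.6555)

Interpretation: each one-unit increase in x is associated with a change in mean y of between 0.8097 and 1.6555, with 95% confidence.
Since 0 is outside the interval, a two-sided test at α = 0.05 would reject H₀: β₁ = 0.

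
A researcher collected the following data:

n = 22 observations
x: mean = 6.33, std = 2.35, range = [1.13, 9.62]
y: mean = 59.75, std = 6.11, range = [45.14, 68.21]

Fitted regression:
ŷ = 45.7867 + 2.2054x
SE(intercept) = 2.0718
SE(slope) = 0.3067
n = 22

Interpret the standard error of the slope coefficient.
SE(slope) = 0.3067 measures the uncertainty in the estimated slope. The coefficient is estimated precisely (SE/|β̂₁| = 13.9%).

SE(β̂₁) = s / √Sxx, where s is the residual standard deviation and Sxx = Σ(x − x̄)². It is the yardstick for how far β̂₁ = 2.2054 could plausibly be from the true slope.

Relative precision:
- SE / |β̂₁| = 0.3067 / 2.2054 = 13.9%
- Rule of thumb (under 20%: precise; 20% to under 50%: moderately precise; 50% or more: imprecise) → precise

Link to the t-test: t = β̂₁ / SE(β̂₁) = 2.2054 / 0.3067 = 7.1907, the statistic for H₀: β₁ = 0.

What drives SE(β̂₁): more residual scatter → larger SE; larger n (here n = 22) → smaller SE; wider spread of x values → smaller SE.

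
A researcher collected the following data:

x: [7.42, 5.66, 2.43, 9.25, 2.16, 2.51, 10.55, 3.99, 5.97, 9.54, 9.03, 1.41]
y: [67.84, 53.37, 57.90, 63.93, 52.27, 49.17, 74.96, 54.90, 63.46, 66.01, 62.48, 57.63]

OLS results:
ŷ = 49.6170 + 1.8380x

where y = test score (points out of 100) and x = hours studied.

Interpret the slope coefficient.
An increase of one hour in study time is associated with a 1.8380 points increase in predicted test score.

The slope β₁ = 1.8380 gives the rate at which the fitted test score changes with study time.

Interpretation:
- Study time up by 1 hour → predicted test score increases by 1.8380 points
- This is a linear approximation: the same per-unit change is assumed across the whole observed x range
- The sign (+) gives the direction; the magnitude 1.8380 gives the size of the effect per hour

The intercept β₀ = 49.6170 is the predicted test score when study time = 0; since the smallest observed x is 1.41, this is an extrapolation and mainly anchors the line.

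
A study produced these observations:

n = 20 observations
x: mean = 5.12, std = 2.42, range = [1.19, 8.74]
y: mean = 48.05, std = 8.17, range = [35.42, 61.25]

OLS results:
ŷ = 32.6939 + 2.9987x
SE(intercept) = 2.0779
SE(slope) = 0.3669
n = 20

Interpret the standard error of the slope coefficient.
The slope 2.9987 is pinned down to within about ±0.3669 (one SE) by these data — relative uncertainty 12.2%, i.e. precise.

SE(β̂₁) = s / √Sxx, where s is the residual standard deviation and Sxx = Σ(x − x̄)². It is the yardstick for how far β̂₁ = 2.9987 could plausibly be from the true slope.

Relative precision:
- SE / |β̂₁| = 0.3669 / 2.9987 = 12.2%
- Rule of thumb (under 20%: precise; 20% to under 50%: moderately precise; 50% or more: imprecise) → precise

Link to the t-test: t = β̂₁ / SE(β̂₁) = 2.9987 / 0.3669 = 8.1731, the statistic for H₀: β₁ = 0.

What drives SE(β̂₁): larger n (here n = 20) → smaller SE; wider spread of x values → smaller SE; more residual scatter → larger SE.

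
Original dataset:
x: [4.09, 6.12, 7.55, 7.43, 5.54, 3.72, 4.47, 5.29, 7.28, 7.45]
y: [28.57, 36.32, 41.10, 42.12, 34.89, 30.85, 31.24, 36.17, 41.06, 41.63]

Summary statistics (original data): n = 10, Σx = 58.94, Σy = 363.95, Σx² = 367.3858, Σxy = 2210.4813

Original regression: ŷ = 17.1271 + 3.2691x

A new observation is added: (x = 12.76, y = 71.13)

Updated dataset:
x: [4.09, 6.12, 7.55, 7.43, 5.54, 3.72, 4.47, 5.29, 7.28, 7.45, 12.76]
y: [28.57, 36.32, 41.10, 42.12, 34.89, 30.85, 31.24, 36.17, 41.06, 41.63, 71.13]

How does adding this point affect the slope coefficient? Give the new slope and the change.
The slope changes from 3.2691 to 4.4896 (change of +1.2205, or +37.3%).

x = 12.76 lies well outside the original x-range [3.72, 7.55] (x̄ ≈ 5.89), so this observation has high leverage and can move the slope substantially.

Step 1: Update the sums with the new point (n goes from 10 to 11)
Σx  = 58.94 + 12.76 = 71.70
Σy  = 363.95 + 71.13 = 435.08
Σx² = 367.3858 + 12.76² = 367.3858 + 162.8176 = 530.2034
Σxy = 2210.4813 + 12.76×71.13 = 2210.4813 + 907.6188 = 3118.1001

Step 2: Recompute the slope with b₁ = (nΣxy − ΣxΣy) / (nΣx² − (Σx)²)
Numerator   = 11×3118.1001 − 71.70×435.08 = 34299.1011 − 31195.2360 = 3103.8651
Denominator = 11×530.2034 − 71.70² = 5832.2374 − 5140.8900 = 691.3474
b₁(new) = 3103.8651 / 691.3474 = 4.4896

(Same formula on the original sums: (10×2210.4813 − 58.94×363.95) / (10×367.3858 − 58.94²) = 653.6000 / 199.9344 = 3.2691, matching the given fit.)

Step 3: Change in slope
Δβ₁ = 4.4896 − 3.2691 = +1.2205
Relative change = +1.2205 / 3.2691 × 100% = +37.3%
→ the slope increases when the point is added.

Because the point sits above the extension of the original line at a high-leverage x, it tilts the fit up.
In practice: refit with and without it and report both if conclusions differ.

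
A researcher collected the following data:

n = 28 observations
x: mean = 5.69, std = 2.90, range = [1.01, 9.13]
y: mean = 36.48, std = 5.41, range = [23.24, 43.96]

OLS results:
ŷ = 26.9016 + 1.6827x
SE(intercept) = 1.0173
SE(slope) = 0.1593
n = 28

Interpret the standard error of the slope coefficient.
The slope 1.6827 is pinned down to within about ±0.1593 (one SE) by these data — relative uncertainty 9.5%, i.e. precise.

What SE measures:
- The standard error quantifies the sampling variability of the coefficient estimate
- It is the estimated standard deviation of β̂₁ across hypothetical repeated samples of the same size
- Smaller SE → more precise estimate

Relative precision:
- SE / |β̂₁| = 0.1593 / 1.6827 = 9.5%
- Rule of thumb (under 20%: precise; 20% to under 50%: moderately precise; 50% or more: imprecise) → precise

Link to interval estimation: a confidence interval for β₁ is β̂₁ ± t* × 0.1593, so SE sets the half-width per unit of t*.

What drives SE(β̂₁): more residual scatter → larger SE; larger n (here n = 28) → smaller SE; wider spread of x values → smaller SE.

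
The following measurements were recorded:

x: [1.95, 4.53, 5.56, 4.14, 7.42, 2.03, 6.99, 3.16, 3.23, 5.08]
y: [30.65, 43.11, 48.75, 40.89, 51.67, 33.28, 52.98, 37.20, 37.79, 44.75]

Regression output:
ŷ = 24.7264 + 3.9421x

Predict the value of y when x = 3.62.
ŷ = 38.9968

To predict y for x = 3.62, substitute into the regression equation:

ŷ = 24.7264 + 3.9421 × 3.62
ŷ = 24.7264 + 14.2704
ŷ = 38.9968

This is a point prediction; actual observations scatter around it by roughly the residual standard deviation.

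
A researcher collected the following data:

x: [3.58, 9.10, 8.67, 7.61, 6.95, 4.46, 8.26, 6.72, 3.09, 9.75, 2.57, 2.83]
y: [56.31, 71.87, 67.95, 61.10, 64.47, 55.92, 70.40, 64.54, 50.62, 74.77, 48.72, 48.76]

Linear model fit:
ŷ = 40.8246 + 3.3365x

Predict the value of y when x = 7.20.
ŷ = 64.8474

x = 7.20 lies inside the observed range [2.57, 9.75], so the fitted equation applies directly:

ŷ = 40.8246 + 3.3365 × 7.20
ŷ = 40.8246 + 24.0228
ŷ = 64.8474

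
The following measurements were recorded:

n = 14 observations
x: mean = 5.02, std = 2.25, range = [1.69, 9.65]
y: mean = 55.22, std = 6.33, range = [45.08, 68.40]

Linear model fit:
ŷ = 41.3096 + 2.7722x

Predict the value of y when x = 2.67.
ŷ = 48.7114

x = 2.67 lies inside the observed range [1.69, 9.65], so the fitted equation applies directly:

ŷ = 41.3096 + 2.7722 × 2.67
ŷ = 41.3096 + 7.4018
ŷ = 48.7114

This is a point prediction; actual observations scatter around it by roughly the residual standard deviation.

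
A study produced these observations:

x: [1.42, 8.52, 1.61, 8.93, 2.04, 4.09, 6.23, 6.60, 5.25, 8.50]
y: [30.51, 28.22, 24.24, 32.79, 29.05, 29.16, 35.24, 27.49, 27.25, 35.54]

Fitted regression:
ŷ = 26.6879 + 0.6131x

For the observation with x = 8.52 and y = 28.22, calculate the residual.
Residual = -3.6915

The residual is the difference between the actual value and the predicted value:

Residual = y - ŷ

Step 1: Calculate predicted value
ŷ = 26.6879 + 0.6131 × 8.52
ŷ = 31.9115

Step 2: Calculate residual
Residual = 28.22 - 31.9115
Residual = -3.6915

Interpretation: the model overestimates the actual value by 3.6915 at this point (negative residual → observation lies below the fitted line).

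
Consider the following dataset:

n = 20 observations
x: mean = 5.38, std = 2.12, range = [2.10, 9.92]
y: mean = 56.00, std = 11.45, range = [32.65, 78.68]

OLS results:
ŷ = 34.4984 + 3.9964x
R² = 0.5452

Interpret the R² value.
R² = 0.5452 means 54.52% of the variation in y is explained by the linear relationship with x. This indicates a moderate fit.

R² = 1 − SS_res/SS_tot compares the residual scatter to the total scatter of y about its mean.

Here R² = 0.5452:
- Explained: 54.52% of the variation in y
- Unexplained (residual): 100% − 54.52% = 45.48%
- Rule of thumb (below 0.3 weak; 0.3 to below 0.7 moderate; 0.7 and above strong) → moderate

Note: R² never decreases when predictors are added, so it should not be used alone to compare models of different size.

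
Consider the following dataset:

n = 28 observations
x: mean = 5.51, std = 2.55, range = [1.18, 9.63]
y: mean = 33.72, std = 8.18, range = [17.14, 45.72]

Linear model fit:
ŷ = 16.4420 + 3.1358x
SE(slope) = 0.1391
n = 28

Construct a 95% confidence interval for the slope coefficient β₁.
The 95% CI for β₁ is (2.8499, 3.4217)

Confidence interval for the slope:

The 95% CI for β₁ is: β̂₁ ± t*(α/2, n-2) × SE(β̂₁)

Step 1: Find critical t-value
- Confidence level = 0.95
- Degrees of freedom = n - 2 = 28 - 2 = 26
- t*(α/2, 26) = 2.0555

Step 2: Calculate margin of error
Margin = 2.0555 × 0.1391 = 0.2859

Step 3: Construct interval
CI = 3.1358 ± 0.2859
CI = (2.8499, 3.4217)

Interpretation: intervals built this way capture the true β₁ in 95% of repeated samples; here the plausible range for the per-unit effect of x on y is 2.8499 to 3.4217.
Both endpoints are positive, so the data support a genuinely positive slope at this confidence level.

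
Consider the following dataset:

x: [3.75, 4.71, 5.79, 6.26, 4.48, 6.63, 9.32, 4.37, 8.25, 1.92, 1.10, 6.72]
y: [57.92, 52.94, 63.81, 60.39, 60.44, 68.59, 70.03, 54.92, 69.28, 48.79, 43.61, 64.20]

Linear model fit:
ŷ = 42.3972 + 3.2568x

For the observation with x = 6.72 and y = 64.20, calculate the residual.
Residual = -0.0829

The residual is the difference between the actual value and the predicted value:

Residual = y - ŷ

Step 1: Calculate predicted value
ŷ = 42.3972 + 3.2568 × 6.72
ŷ = 64.2829

Step 2: Calculate residual
Residual = 64.20 - 64.2829
Residual = -0.0829

Sign check: y < ŷ, so the point is below the line and the fit overestimates here.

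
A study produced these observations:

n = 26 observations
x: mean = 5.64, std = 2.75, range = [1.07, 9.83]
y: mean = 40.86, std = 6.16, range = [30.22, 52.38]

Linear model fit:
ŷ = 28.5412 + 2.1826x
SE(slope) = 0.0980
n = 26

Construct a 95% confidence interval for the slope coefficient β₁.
The 95% CI for β₁ is (1.9803, 2.3849)

Confidence interval for the slope:

The 95% CI for β₁ is: β̂₁ ± t*(α/2, n-2) × SE(β̂₁)

Step 1: Find critical t-value
- Confidence level = 0.95
- Degrees of freedom = n - 2 = 26 - 2 = 24
- t*(α/2, 24) = 2.0639

Step 2: Calculate margin of error
Margin = 2.0639 × 0.0980 = 0.2023

Step 3: Construct interval
CI = 2.1826 ± 0.2023
CI = (1.9803, 2.3849)

Interpretation: each one-unit increase in x is associated with a change in mean y of between 1.9803 and 2.3849, with 95% confidence.
Both endpoints are positive, so the data support a genuinely positive slope at this confidence level.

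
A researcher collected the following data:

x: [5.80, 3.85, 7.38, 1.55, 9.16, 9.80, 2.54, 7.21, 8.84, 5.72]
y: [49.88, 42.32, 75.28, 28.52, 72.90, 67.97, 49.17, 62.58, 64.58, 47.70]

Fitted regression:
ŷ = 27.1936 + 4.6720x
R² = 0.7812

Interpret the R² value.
The model explains 78.12% of the variance in y (R² = 0.7812), leaving 21.88% unexplained; the fit is strong.

The coefficient of determination R² is the fraction of the total variation in y that the fitted line accounts for.

Here R² = 0.7812:
- Explained: 78.12% of the variation in y
- Unexplained (residual): 100% − 78.12% = 21.88%
- Rule of thumb (below 0.3 weak; 0.3 to below 0.7 moderate; 0.7 and above strong) → strong

Note: R² says nothing about causation, and a high R² does not by itself mean the linear form is appropriate — check the residuals.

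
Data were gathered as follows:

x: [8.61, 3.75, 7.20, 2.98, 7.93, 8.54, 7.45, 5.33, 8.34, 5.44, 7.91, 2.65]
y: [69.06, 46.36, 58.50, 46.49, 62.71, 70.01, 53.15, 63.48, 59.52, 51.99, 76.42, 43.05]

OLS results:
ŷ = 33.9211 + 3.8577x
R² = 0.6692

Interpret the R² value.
About 66.92% of the variability in y is accounted for by the regression on x (R² = 0.6692) — a moderate linear fit.

The coefficient of determination R² is the fraction of the total variation in y that the fitted line accounts for.

Here R² = 0.6692:
- Explained: 66.92% of the variation in y
- Unexplained (residual): 100% − 66.92% = 33.08%
- Rule of thumb (below 0.3 weak; 0.3 to below 0.7 moderate; 0.7 and above strong) → moderate

Equivalently, for simple linear regression R² = r², so |r| = √0.6692 ≈ 0.8180.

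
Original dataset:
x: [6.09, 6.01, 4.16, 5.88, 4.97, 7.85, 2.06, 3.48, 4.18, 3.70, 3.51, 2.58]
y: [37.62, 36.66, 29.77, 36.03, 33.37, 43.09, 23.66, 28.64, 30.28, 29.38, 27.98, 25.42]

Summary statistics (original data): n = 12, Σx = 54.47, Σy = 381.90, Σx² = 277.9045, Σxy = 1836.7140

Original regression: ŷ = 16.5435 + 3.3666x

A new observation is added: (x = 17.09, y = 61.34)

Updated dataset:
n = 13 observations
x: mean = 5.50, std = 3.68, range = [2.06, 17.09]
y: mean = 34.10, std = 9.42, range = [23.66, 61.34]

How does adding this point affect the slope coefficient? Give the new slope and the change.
Adding the point moves β₁ from 3.3666 to 2.5284, i.e. it decreases by 0.8382 (-24.9%).

The new point has HIGH LEVERAGE: x = 17.09 is far from the original mean x̄ = 54.47/12 ≈ 4.54 (original range [2.06, 7.85]).

Step 1: Update the sums with the new point (n goes from 12 to 13)
Σx  = 54.47 + 17.09 = 71.56
Σy  = 381.90 + 61.34 = 443.24
Σx² = 277.9045 + 17.09² = 277.9045 + 292.0681 = 569.9726
Σxy = 1836.7140 + 17.09×61.34 = 1836.7140 + 1048.3006 = 2885.0146

Step 2: Recompute the slope with b₁ = (nΣxy − ΣxΣy) / (nΣx² − (Σx)²)
Numerator   = 13×2885.0146 − 71.56×443.24 = 37505.1898 − 31718.2544 = 5786.9354
Denominator = 13×569.9726 − 71.56² = 7409.6438 − 5120.8336 = 2288.8102
b₁(new) = 5786.9354 / 2288.8102 = 2.5284

(Same formula on the original sums: (12×1836.7140 − 54.47×381.90) / (12×277.9045 − 54.47²) = 1238.4750 / 367.8731 = 3.3666, matching the given fit.)

Step 3: Change in slope
Δβ₁ = 2.5284 − 3.3666 = -0.8382
Relative change = -0.8382 / 3.3666 × 100% = -24.9%
→ the slope decreases when the point is added.

A high-leverage point only changes the slope if it is off the original line; here y = 61.34 is below the original trend, so the slope decreases.
In practice: investigate whether it comes from the same population as the rest of the sample; refit with and without it and report both if conclusions differ.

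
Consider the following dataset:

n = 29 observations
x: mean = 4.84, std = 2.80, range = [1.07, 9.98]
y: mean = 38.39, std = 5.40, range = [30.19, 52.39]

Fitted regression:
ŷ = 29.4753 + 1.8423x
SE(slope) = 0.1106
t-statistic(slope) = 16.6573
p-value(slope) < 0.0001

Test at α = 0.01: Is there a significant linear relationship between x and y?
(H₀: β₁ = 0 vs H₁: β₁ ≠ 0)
Reject H₀: p-value < 0.0001 < α = 0.01. The linear relationship is significant at the 1% level.

Hypothesis test for the slope coefficient:

H₀: β₁ = 0 (no linear relationship)
H₁: β₁ ≠ 0 (linear relationship exists)

Test statistic: t = β̂₁ / SE(β̂₁) = 1.8423 / 0.1106 = 16.6573

With df = 27, the two-sided p-value for |t| = 16.6573 is <0.0001.

Decision rule: reject H₀ if p-value < α.
p-value < 0.0001 < α = 0.01 → reject H₀.

At α = 0.01 the data do provide convincing evidence of a nonzero slope.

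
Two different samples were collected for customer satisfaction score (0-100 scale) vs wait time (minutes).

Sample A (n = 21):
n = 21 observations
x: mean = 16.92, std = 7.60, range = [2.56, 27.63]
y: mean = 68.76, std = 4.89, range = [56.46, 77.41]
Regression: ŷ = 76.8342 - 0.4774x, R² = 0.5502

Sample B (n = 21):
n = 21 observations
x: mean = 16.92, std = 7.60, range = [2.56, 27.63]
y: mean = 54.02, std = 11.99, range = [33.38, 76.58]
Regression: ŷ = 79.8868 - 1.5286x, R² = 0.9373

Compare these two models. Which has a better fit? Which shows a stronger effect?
Model B has the better fit (R² = 0.9373 vs 0.5502). Model B shows the stronger effect (|β₁| = 1.5286 vs 0.4774).

Model Comparison:

Goodness of fit (R²):
- Model A: R² = 0.5502 → 55.02% of variance in satisfaction score explained
- Model B: R² = 0.9373 → 93.73% of variance in satisfaction score explained
- 0.9373 > 0.5502 → Model B has the better fit

Effect size (slope magnitude):
- Model A: β₁ = -0.4774 → predicted satisfaction score falls 0.4774 points per additional minute of wait time
- Model B: β₁ = -1.5286 → predicted satisfaction score falls 1.5286 points per additional minute of wait time
- |-0.4774| < |-1.5286| → Model B shows the stronger marginal effect

Notes:
- A better fit (higher R²) doesn't necessarily mean a more important relationship.
- The two samples could reflect different populations, time periods, or measurement quality.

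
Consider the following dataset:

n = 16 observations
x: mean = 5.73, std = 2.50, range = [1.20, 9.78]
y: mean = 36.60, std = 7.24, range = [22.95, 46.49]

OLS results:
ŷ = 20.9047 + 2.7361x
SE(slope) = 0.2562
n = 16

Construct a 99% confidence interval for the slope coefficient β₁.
The 99% CI for β₁ is (1.9734, 3.4988)

Confidence interval for the slope:

The 99% CI for β₁ is: β̂₁ ± t*(α/2, n-2) × SE(β̂₁)

Step 1: Find critical t-value
- Confidence level = 0.99
- Degrees of freedom = n - 2 = 16 - 2 = 14
- t*(α/2, 14) = 2.9768

Step 2: Calculate margin of error
Margin = 2.9768 × 0.2562 = 0.7627

Step 3: Construct interval
CI = 2.7361 ± 0.7627
CI = (1.9734, 3.4988)

Interpretation: We are 99% confident that the true slope β₁ lies between 1.9734 and 3.4988.
The interval does not include 0, suggesting a significant linear relationship.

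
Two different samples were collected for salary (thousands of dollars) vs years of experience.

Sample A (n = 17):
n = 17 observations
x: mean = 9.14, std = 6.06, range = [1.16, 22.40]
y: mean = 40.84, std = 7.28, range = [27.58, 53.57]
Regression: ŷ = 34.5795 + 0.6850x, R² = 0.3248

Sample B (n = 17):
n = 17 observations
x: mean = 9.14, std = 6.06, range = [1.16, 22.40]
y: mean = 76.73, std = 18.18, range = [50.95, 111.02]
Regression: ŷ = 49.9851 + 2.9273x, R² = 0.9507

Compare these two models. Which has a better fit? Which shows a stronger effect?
Model B has the better fit (R² = 0.9507 vs 0.3248). Model B shows the stronger effect (|β₁| = 2.9273 vs 0.6850).

Model Comparison:

Goodness of fit (R²):
- Model A: R² = 0.3248 → 32.48% of variance in salary explained
- Model B: R² = 0.9507 → 95.07% of variance in salary explained
- 0.9507 > 0.3248 → Model B has the better fit

Effect size (slope magnitude):
- Model A: β₁ = 0.6850 → predicted salary rises 0.6850 thousand dollars per additional year of experience
- Model B: β₁ = 2.9273 → predicted salary rises 2.9273 thousand dollars per additional year of experience
- |0.6850| < |2.9273| → Model B shows the stronger marginal effect

Note: A steeper slope doesn't make a better model if the scatter around the line is large.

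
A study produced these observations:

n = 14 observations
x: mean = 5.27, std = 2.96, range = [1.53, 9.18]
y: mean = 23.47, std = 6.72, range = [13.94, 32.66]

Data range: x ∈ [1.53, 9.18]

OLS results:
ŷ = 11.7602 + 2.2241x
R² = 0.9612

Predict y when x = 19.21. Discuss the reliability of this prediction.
The equation gives ŷ = 54.4852; however x = 19.21 is 10.03 units above the observed range, so this extrapolated value should not be trusted.

Prediction calculation:
ŷ = 11.7602 + 2.2241 × 19.21
ŷ = 54.4852

Reliability:
- Data range: x ∈ [1.53, 9.18]
- Prediction point: x = 19.21 is 10.03 units above the observed range → this is EXTRAPOLATION, not interpolation

Why that matters here:
- The linear relationship may not hold outside the observed range
- Real relationships often flatten, saturate, or turn nonlinear at extremes
- The standard error of prediction grows with (x − x̄)², and x = 19.21 is far from x̄ = 5.27

Report the number if required, but flag clearly that it is an extrapolation.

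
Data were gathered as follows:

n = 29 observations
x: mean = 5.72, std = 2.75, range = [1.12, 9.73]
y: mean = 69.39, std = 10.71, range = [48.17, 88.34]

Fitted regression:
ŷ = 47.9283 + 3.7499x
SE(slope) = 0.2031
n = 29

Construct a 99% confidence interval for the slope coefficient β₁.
The 99% CI for β₁ is (3.1872, 4.3126)

Confidence interval for the slope:

The 99% CI for β₁ is: β̂₁ ± t*(α/2, n-2) × SE(β̂₁)

Step 1: Find critical t-value
- Confidence level = 0.99
- Degrees of freedom = n - 2 = 29 - 2 = 27
- t*(α/2, 27) = 2.7707

Step 2: Calculate margin of error
Margin = 2.7707 × 0.2031 = 0.5627

Step 3: Construct interval
CI = 3.7499 ± 0.5627
CI = (3.1872, 4.3126)

Interpretation: intervals built this way capture the true β₁ in 99% of repeated samples; here the plausible range for the per-unit effect of x on y is 3.1872 to 4.3126.
Both endpoints are positive, so the data support a genuinely positive slope at this confidence level.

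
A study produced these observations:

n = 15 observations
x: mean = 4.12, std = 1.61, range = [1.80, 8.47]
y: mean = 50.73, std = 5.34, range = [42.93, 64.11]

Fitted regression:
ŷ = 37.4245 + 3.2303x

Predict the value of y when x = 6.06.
ŷ = 57.0001

Plug x = 6.06 into the fitted line:

ŷ = 37.4245 + 3.2303 × 6.06
ŷ = 37.4245 + 19.5756
ŷ = 57.0001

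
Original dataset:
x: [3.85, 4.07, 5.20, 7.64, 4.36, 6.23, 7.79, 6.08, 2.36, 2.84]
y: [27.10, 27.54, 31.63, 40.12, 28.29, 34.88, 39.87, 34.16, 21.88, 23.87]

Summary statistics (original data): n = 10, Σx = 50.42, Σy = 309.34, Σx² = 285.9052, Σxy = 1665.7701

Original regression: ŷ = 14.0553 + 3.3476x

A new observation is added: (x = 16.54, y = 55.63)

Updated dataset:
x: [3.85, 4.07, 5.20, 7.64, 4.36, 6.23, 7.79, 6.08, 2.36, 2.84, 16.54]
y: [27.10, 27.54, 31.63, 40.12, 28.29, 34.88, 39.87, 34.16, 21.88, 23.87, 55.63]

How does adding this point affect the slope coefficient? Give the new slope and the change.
New slope β₁ = 2.3982 versus 3.3476 before: a change of -0.9494 (-28.4%).

x = 16.54 lies well outside the original x-range [2.36, 7.79] (x̄ ≈ 5.04), so this observation has high leverage and can move the slope substantially.

Step 1: Update the sums with the new point (n goes from 10 to 11)
Σx  = 50.42 + 16.54 = 66.96
Σy  = 309.34 + 55.63 = 364.97
Σx² = 285.9052 + 16.54² = 285.9052 + 273.5716 = 559.4768
Σxy = 1665.7701 + 16.54×55.63 = 1665.7701 + 920.1202 = 2585.8903

Step 2: Recompute the slope with b₁ = (nΣxy − ΣxΣy) / (nΣx² − (Σx)²)
Numerator   = 11×2585.8903 − 66.96×364.97 = 28444.7933 − 24438.3912 = 4006.4021
Denominator = 11×559.4768 − 66.96² = 6154.2448 − 4483.6416 = 1670.6032
b₁(new) = 4006.4021 / 1670.6032 = 2.3982

(Same formula on the original sums: (10×1665.7701 − 50.42×309.34) / (10×285.9052 − 50.42²) = 1060.7782 / 316.8756 = 3.3476, matching the given fit.)

Step 3: Change in slope
Δβ₁ = 2.3982 − 3.3476 = -0.9494
Relative change = -0.9494 / 3.3476 × 100% = -28.4%
→ the slope decreases when the point is added.

Because the point sits below the extension of the original line at a high-leverage x, it tilts the fit down.
In practice: check such a point for data-entry or measurement error.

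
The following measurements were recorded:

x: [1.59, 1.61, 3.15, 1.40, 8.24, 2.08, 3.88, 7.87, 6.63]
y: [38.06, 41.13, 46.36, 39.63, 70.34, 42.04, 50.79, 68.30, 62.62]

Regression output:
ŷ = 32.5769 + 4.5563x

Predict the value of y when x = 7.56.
ŷ = 67.0225

Plug x = 7.56 into the fitted line:

ŷ = 32.5769 + 4.5563 × 7.56
ŷ = 32.5769 + 34.4456
ŷ = 67.0225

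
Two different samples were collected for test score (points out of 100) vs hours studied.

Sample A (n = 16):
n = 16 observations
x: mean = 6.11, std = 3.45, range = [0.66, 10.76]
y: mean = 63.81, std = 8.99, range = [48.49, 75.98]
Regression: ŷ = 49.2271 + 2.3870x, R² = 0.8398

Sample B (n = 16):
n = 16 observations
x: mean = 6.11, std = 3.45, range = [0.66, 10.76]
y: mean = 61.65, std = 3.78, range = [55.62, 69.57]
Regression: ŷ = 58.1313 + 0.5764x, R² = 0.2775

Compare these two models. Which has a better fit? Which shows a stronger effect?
Model A has the better fit (R² = 0.8398 vs 0.2775). Model A shows the stronger effect (|β₁| = 2.3870 vs 0.5764).

Model Comparison:

Which explains more variance? (R²)
- Model A: R² = 0.8398 → 83.98% of variance in test score explained
- Model B: R² = 0.2775 → 27.75% of variance in test score explained
- 0.8398 > 0.2775 → Model A has the better fit

Strength of effect — compare |β₁|:
- Model A: β₁ = 2.3870 → predicted test score rises 2.3870 points per additional hour of study time
- Model B: β₁ = 0.5764 → predicted test score rises 0.5764 points per additional hour of study time
- |2.3870| > |0.5764| → Model A shows the stronger marginal effect

Notes:
- A steeper slope doesn't make a better model if the scatter around the line is large.
- The two samples could reflect different populations, time periods, or measurement quality.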